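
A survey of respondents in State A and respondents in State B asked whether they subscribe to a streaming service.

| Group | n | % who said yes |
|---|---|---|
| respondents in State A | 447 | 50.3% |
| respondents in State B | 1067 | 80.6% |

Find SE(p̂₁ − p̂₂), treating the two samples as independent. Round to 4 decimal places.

The two standard errors are √(0.5030×0.4970/447) = 0.02365 and √(0.8060×0.1940/1067) = 0.01211.
Because the samples are independent, SE_diff = √(0.02365² + 0.01211²) = 0.02657.

0.0266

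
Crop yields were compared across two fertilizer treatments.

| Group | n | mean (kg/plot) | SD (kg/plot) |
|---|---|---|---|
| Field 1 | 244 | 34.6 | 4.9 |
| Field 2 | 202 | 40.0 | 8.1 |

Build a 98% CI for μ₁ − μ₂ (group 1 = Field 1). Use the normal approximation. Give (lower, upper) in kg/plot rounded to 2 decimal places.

Standard errors of each mean: 4.9/√244 = 0.3137 and 8.1/√202 = 0.5699.
SE(x̄₁ − x̄₂) = √(0.3137² + 0.5699²) = 0.6505 for independent samples with unequal variances.
With z* = 2.326, the margin is 2.326 × 0.6505 = 1.5131.
x̄₁ − x̄₂ = 34.6 − 40.0 = -5.4000; the interval is -5.4000 ± 1.5131 = (-6.91, -3.89).

(-6.91, -3.89)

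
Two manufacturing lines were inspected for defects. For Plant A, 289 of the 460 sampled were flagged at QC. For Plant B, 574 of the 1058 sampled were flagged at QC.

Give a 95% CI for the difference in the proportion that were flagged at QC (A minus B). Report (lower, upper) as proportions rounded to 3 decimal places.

(0.032, 0.139)

Sample proportions: 289/460 = 0.6283, 574/1058 = 0.5425.
Each SE is √(p̂(1−p̂)/n): √(0.6283·0.3717/460) = 0.02253 and √(0.5425·0.4575/1058) = 0.01532.
SE(p̂₁ − p̂₂) = √(SE₁² + SE₂²) = √(0.0005076009 + 0.0002347024) = 0.02725, since the two samples are independent.
At 95% confidence z* = 1.960; margin = 1.960 × 0.02725 = 0.05341.
The difference is 0.6283 − 0.5425 = 0.0858, so the interval is 0.0858 ± 0.05341 = (0.032, 0.139).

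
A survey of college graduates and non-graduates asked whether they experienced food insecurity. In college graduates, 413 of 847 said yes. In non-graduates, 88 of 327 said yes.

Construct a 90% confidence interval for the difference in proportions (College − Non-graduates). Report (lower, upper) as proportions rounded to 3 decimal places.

Sample proportions: 413/847 = 0.4876, 88/327 = 0.2691.
Each SE is √(p̂(1−p̂)/n): √(0.4876·0.5124/847) = 0.01717 and √(0.2691·0.7309/327) = 0.02453.
SE(p̂₁ − p̂₂) = √(SE₁² + SE₂²) = √(0.0002948089 + 0.0006017209) = 0.02994, since the two samples are independent.
At 90% confidence z* = 1.645; margin = 1.645 × 0.02994 = 0.04925.
The difference is 0.4876 − 0.2691 = 0.2185, so the interval is 0.2185 ± 0.04925 = (0.169, 0.268).

(0.169, 0.268)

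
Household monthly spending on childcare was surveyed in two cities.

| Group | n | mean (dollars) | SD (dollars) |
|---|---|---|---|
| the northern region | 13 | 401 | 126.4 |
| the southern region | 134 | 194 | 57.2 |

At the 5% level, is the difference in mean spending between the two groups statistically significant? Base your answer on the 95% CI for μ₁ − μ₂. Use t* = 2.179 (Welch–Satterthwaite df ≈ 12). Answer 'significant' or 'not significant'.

significant

Standard errors of each mean: 126.4/√13 = 35.0571 and 57.2/√134 = 4.9413.
SE(x̄₁ − x̄₂) = √(35.0571² + 4.9413²) = 35.4036 for independent samples with unequal variances.
With t* = 2.179, the margin is 2.179 × 35.4036 = 77.1444.
x̄₁ − x̄₂ = 401 − 194 = 207.0000; the interval is 207.0000 ± 77.1444 = (129.8556, 284.1444).
The interval (129.8556, 284.1444) does not contain 0, so the difference is significant.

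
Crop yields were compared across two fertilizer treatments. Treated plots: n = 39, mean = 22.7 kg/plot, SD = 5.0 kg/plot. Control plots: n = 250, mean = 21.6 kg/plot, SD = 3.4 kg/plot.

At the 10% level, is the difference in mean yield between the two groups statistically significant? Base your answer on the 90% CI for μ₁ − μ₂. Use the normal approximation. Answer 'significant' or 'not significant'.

Standard errors of each mean: 5.0/√39 = 0.8006 and 3.4/√250 = 0.2150.
SE(x̄₁ − x̄₂) = √(0.8006² + 0.2150²) = 0.8290 for independent samples with unequal variances.
With z* = 1.645, the margin is 1.645 × 0.8290 = 1.3637.
x̄₁ − x̄₂ = 22.7 − 21.6 = 1.1000; the interval is 1.1000 ± 1.3637 = (-0.2637, 2.4637).
The interval (-0.2637, 2.4637) contains 0, so the difference is not significant.

not significant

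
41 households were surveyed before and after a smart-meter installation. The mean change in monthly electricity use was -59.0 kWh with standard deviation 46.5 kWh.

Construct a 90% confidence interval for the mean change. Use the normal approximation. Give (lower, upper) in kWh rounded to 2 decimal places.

This is a matched-pairs design, so SE = s_d/√n = 46.5/√41 = 7.2621.
Margin = 1.645 × 7.2621 = 11.9462; the interval is -59.0 ± 11.9462 = (-70.95, -47.05).

(-70.95, -47.05)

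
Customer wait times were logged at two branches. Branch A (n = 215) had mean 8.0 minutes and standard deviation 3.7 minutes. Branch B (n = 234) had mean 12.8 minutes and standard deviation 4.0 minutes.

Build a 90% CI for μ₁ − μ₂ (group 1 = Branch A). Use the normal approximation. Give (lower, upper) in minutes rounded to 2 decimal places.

(-5.40, -4.20)

SE₁ = s₁/√n₁ = 3.7/√215 = 0.2523; SE₂ = 4.0/√234 = 0.2615.
Independent samples, unequal variances: SE_diff = √(SE₁² + SE₂²) = √(0.06365529 + 0.06838225) = 0.3634.
z* = 1.645, so margin of error = 1.645 × 0.3634 = 0.5978.
Difference in means = 8.0 − 12.8 = -4.8000.
-4.8000 ± 0.5978 → (-5.40, -4.20).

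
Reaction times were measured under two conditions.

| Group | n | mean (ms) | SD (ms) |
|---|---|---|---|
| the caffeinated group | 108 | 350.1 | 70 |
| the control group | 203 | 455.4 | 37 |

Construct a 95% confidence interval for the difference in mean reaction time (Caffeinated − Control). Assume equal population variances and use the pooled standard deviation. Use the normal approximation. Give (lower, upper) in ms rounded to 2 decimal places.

Pooled variance s_p² = [107·70² + 202·37²] / (108+203−2) = 2591.7087, so s_p = 50.9088.
SE_diff = s_p·√(1/n₁ + 1/n₂) = 50.9088·√(1/108 + 1/203) = 6.0634.
z* = 1.960; margin = 1.960 × 6.0634 = 11.8843.
Difference = 350.1 − 455.4 = -105.3000.
-105.3000 ± 11.8843 → (-117.18, -93.42).

(-117.18, -93.42)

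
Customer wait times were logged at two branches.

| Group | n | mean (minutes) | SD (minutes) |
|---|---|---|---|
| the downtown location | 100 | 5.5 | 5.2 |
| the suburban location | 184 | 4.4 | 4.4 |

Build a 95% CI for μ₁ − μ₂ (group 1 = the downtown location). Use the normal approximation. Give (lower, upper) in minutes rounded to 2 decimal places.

SE₁ = s₁/√n₁ = 5.2/√100 = 0.5200; SE₂ = 4.4/√184 = 0.3244.
Independent samples, unequal variances: SE_diff = √(SE₁² + SE₂²) = √(0.2704 + 0.10523536) = 0.6129.
z* = 1.960, so margin of error = 1.960 × 0.6129 = 1.2013.
Difference in means = 5.5 − 4.4 = 1.1000.
1.1000 ± 1.2013 → (-0.10, 2.30).

(-0.10, 2.30)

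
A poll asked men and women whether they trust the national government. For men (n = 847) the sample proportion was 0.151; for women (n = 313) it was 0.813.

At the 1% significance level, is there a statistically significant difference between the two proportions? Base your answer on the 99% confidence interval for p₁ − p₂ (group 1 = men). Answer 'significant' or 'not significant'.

The two standard errors are √(0.1510×0.8490/847) = 0.01230 and √(0.8130×0.1870/313) = 0.02204.
Because the samples are independent, SE_diff = √(0.01230² + 0.02204²) = 0.02524.
Using z* = 2.576 for 99%, ME = 2.576 × 0.02524 = 0.06502.
p̂₁ − p̂₂ = -0.6620; interval -0.6620 ± 0.06502 gives (-0.72702, -0.59698).
The interval (-0.72702, -0.59698) does not contain 0, so the difference is significant.

significant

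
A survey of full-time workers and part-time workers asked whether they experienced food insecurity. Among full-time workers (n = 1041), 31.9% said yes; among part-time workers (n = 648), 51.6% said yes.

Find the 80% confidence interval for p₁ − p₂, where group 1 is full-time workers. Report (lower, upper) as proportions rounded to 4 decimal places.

(-0.2282, -0.1658)

The two standard errors are √(0.3190×0.6810/1041) = 0.01445 and √(0.5160×0.4840/648) = 0.01963.
Because the samples are independent, SE_diff = √(0.01445² + 0.01963²) = 0.02437.
Using z* = 1.282 for 80%, ME = 1.282 × 0.02437 = 0.03124.
p̂₁ − p̂₂ = -0.1970; interval -0.1970 ± 0.03124 gives (-0.2282, -0.1658).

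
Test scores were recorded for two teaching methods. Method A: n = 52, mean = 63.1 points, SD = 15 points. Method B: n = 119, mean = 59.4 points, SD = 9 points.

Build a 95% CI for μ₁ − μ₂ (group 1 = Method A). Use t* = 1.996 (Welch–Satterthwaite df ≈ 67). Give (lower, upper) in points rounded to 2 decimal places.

Per-group SEs: s₁/√n₁ = 15/√52 = 2.0801, s₂/√n₂ = 9/√119 = 0.8250.
Unpooled SE of the difference: √(4.32681601 + 0.680625) = 2.2377.
Margin of error = t* · SE = 1.996 × 2.2377 = 4.4664.
x̄₁ − x̄₂ = 63.1 − 59.4 = 3.7000.
CI: 3.7000 ± 4.4664 = (-0.77, 8.17).

(-0.77, 8.17)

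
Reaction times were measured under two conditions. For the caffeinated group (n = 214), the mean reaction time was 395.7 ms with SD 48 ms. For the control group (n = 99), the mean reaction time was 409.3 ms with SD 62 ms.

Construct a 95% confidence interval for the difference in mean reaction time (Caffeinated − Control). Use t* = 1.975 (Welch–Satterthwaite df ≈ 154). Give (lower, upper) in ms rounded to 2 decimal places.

(-27.51, 0.31)

Per-group SEs: s₁/√n₁ = 48/√214 = 3.2812, s₂/√n₂ = 62/√99 = 6.2312.
Unpooled SE of the difference: √(10.76627344 + 38.82785344) = 7.0423.
Margin of error = t* · SE = 1.975 × 7.0423 = 13.9085.
x̄₁ − x̄₂ = 395.7 − 409.3 = -13.6000.
CI: -13.6000 ± 13.9085 = (-27.51, 0.31).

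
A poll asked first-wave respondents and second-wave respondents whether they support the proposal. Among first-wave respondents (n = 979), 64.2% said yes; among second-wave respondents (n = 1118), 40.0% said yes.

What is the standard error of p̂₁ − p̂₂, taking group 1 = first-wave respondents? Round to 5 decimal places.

The two standard errors are √(0.6420×0.3580/979) = 0.01532 and √(0.4000×0.6000/1118) = 0.01465.
Because the samples are independent, SE_diff = √(0.01532² + 0.01465²) = 0.02120.

0.02120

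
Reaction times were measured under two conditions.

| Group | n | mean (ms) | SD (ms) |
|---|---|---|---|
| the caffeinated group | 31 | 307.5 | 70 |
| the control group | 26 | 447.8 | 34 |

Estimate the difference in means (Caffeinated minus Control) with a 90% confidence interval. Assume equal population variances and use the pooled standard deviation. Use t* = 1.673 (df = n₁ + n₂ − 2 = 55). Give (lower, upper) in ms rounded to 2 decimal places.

Pooled variance s_p² = [30·70² + 25·34²] / (31+26−2) = 3198.1818, so s_p = 56.5525.
SE_diff = s_p·√(1/n₁ + 1/n₂) = 56.5525·√(1/31 + 1/26) = 15.0391.
t* = 1.673; margin = 1.673 × 15.0391 = 25.1604.
Difference = 307.5 − 447.8 = -140.3000.
-140.3000 ± 25.1604 → (-165.46, -115.14).

(-165.46, -115.14)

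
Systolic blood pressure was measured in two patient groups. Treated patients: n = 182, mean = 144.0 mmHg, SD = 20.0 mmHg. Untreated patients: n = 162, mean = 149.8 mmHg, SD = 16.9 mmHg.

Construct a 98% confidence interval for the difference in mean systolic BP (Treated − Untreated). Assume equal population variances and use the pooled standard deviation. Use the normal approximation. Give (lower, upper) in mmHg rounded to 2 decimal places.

Pooled variance s_p² = [181·20.0² + 161·16.9²] / (182+162−2) = 346.1497, so s_p = 18.6051.
SE_diff = s_p·√(1/n₁ + 1/n₂) = 18.6051·√(1/182 + 1/162) = 2.0096.
z* = 2.326; margin = 2.326 × 2.0096 = 4.6743.
Difference = 144.0 − 149.8 = -5.8000.
-5.8000 ± 4.6743 → (-10.47, -1.13).

(-10.47, -1.13)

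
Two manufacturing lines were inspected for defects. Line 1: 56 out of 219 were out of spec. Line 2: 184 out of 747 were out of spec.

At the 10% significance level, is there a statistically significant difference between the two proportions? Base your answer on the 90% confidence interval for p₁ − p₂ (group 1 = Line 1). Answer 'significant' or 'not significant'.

First, p̂₁ = 56/219 = 0.2557; p̂₂ = 184/747 = 0.2463.
The two standard errors are √(0.2557×0.7443/219) = 0.02948 and √(0.2463×0.7537/747) = 0.01576.
Because the samples are independent, SE_diff = √(0.02948² + 0.01576²) = 0.03343.
Using z* = 1.645 for 90%, ME = 1.645 × 0.03343 = 0.05499.
p̂₁ − p̂₂ = 0.0094; interval 0.0094 ± 0.05499 gives (-0.04559, 0.06439).
The interval (-0.04559, 0.06439) contains 0, so the difference is not significant.

not significant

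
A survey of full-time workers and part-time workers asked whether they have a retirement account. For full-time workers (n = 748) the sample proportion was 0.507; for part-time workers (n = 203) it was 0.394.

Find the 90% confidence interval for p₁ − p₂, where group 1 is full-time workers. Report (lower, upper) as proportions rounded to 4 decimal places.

The two standard errors are √(0.5070×0.4930/748) = 0.01828 and √(0.3940×0.6060/203) = 0.03430.
Because the samples are independent, SE_diff = √(0.01828² + 0.03430²) = 0.03887.
Using z* = 1.645 for 90%, ME = 1.645 × 0.03887 = 0.06394.
p̂₁ − p̂₂ = 0.1130; interval 0.1130 ± 0.06394 gives (0.0491, 0.1769).

(0.0491, 0.1769)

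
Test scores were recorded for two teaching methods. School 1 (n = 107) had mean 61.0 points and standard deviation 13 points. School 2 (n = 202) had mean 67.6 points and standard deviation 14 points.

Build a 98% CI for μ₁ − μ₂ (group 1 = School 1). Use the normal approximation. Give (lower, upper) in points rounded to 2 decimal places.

(-10.31, -2.89)

Standard errors of each mean: 13/√107 = 1.2568 and 14/√202 = 0.9850.
SE(x̄₁ − x̄₂) = √(1.2568² + 0.9850²) = 1.5968 for independent samples with unequal variances.
With z* = 2.326, the margin is 2.326 × 1.5968 = 3.7142.
x̄₁ − x̄₂ = 61.0 − 67.6 = -6.6000; the interval is -6.6000 ± 3.7142 = (-10.31, -2.89).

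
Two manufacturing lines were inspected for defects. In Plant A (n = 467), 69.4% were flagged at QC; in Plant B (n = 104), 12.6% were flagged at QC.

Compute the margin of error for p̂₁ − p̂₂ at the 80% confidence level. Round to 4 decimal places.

0.0499

Each SE is √(p̂(1−p̂)/n): √(0.6940·0.3060/467) = 0.02132 and √(0.1260·0.8740/104) = 0.03254.
SE(p̂₁ − p̂₂) = √(SE₁² + SE₂²) = √(0.0004545424 + 0.0010588516) = 0.03890, since the two samples are independent.
At 80% confidence z* = 1.282; margin = 1.282 × 0.03890 = 0.04987.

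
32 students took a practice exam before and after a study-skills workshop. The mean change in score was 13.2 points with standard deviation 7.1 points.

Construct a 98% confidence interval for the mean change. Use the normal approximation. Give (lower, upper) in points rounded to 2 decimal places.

(10.28, 16.12)

This is a matched-pairs design, so SE = s_d/√n = 7.1/√32 = 1.2551.
Margin = 2.326 × 1.2551 = 2.9194; the interval is 13.2 ± 2.9194 = (10.28, 16.12).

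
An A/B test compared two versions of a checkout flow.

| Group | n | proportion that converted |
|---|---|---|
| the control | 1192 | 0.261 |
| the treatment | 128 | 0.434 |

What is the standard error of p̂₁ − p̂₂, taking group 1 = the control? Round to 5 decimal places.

The two standard errors are √(0.2610×0.7390/1192) = 0.01272 and √(0.4340×0.5660/128) = 0.04381.
Because the samples are independent, SE_diff = √(0.01272² + 0.04381²) = 0.04562.

0.04562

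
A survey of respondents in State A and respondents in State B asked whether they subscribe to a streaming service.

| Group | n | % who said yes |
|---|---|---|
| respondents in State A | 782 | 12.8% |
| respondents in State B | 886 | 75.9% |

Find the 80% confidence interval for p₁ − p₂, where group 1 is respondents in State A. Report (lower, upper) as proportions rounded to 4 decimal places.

(-0.6550, -0.6070)

Each SE is √(p̂(1−p̂)/n): √(0.1280·0.8720/782) = 0.01195 and √(0.7590·0.2410/886) = 0.01437.
SE(p̂₁ − p̂₂) = √(SE₁² + SE₂²) = √(0.0001428025 + 0.0002064969) = 0.01869, since the two samples are independent.
At 80% confidence z* = 1.282; margin = 1.282 × 0.01869 = 0.02396.
The difference is 0.1280 − 0.7590 = -0.6310, so the interval is -0.6310 ± 0.02396 = (-0.6550, -0.6070).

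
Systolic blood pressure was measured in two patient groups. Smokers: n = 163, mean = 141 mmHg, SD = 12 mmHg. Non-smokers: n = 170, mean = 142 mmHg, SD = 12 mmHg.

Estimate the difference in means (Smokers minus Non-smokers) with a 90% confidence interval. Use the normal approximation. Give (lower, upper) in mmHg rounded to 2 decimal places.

(-3.16, 1.16)

Per-group SEs: s₁/√n₁ = 12/√163 = 0.9399, s₂/√n₂ = 12/√170 = 0.9204.
Unpooled SE of the difference: √(0.88341201 + 0.84713616) = 1.3155.
Margin of error = z* · SE = 1.645 × 1.3155 = 2.1640.
x̄₁ − x̄₂ = 141 − 142 = -1.0000.
CI: -1.0000 ± 2.1640 = (-3.16, 1.16).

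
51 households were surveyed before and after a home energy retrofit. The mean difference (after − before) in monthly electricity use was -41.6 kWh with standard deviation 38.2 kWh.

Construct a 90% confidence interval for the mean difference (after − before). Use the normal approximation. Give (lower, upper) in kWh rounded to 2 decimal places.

This is a matched-pairs design, so SE = s_d/√n = 38.2/√51 = 5.3491.
Margin = 1.645 × 5.3491 = 8.7993; the interval is -41.6 ± 8.7993 = (-50.40, -32.80).

(-50.40, -32.80)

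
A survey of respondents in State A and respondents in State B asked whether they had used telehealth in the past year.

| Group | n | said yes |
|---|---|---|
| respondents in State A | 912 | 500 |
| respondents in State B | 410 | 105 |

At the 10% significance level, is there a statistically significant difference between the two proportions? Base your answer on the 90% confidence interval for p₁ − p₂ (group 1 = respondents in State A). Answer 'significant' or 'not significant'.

Sample proportions: 500/912 = 0.5482, 105/410 = 0.2561.
Each SE is √(p̂(1−p̂)/n): √(0.5482·0.4518/912) = 0.01648 and √(0.2561·0.7439/410) = 0.02156.
SE(p̂₁ − p̂₂) = √(SE₁² + SE₂²) = √(0.0002715904 + 0.0004648336) = 0.02714, since the two samples are independent.
At 90% confidence z* = 1.645; margin = 1.645 × 0.02714 = 0.04465.
The difference is 0.5482 − 0.2561 = 0.2921, so the interval is 0.2921 ± 0.04465 = (0.24745, 0.33675).
The interval (0.24745, 0.33675) does not contain 0, so the difference is significant.

significant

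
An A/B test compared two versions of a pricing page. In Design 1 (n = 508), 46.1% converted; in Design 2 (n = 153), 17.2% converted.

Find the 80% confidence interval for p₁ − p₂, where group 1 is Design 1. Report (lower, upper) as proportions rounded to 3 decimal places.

(0.241, 0.337)

Each SE is √(p̂(1−p̂)/n): √(0.4610·0.5390/508) = 0.02212 and √(0.1720·0.8280/153) = 0.03051.
SE(p̂₁ − p̂₂) = √(SE₁² + SE₂²) = √(0.0004892944 + 0.0009308601) = 0.03768, since the two samples are independent.
At 80% confidence z* = 1.282; margin = 1.282 × 0.03768 = 0.04831.
The difference is 0.4610 − 0.1720 = 0.2890, so the interval is 0.2890 ± 0.04831 = (0.241, 0.337).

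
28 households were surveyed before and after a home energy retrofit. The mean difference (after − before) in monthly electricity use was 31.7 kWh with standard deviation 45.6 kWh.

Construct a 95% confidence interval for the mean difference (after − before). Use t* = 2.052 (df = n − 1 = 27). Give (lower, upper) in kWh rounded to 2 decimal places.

(14.02, 49.38)

Paired design: SE = s_d/√n = 45.6/√28 = 8.6176.
t* = 2.052; margin of error = 2.052 × 8.6176 = 17.6833.
31.7 ± 17.6833 → (14.02, 49.38).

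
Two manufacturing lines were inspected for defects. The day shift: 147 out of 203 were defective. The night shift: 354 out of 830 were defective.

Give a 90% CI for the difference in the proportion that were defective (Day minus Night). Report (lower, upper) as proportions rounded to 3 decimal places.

Sample proportions: 147/203 = 0.7241, 354/830 = 0.4265.
Each SE is √(p̂(1−p̂)/n): √(0.7241·0.2759/203) = 0.03137 and √(0.4265·0.5735/830) = 0.01717.
SE(p̂₁ − p̂₂) = √(SE₁² + SE₂²) = √(0.0009840769 + 0.0002948089) = 0.03576, since the two samples are independent.
At 90% confidence z* = 1.645; margin = 1.645 × 0.03576 = 0.05883.
The difference is 0.7241 − 0.4265 = 0.2976, so the interval is 0.2976 ± 0.05883 = (0.239, 0.356).

(0.239, 0.356)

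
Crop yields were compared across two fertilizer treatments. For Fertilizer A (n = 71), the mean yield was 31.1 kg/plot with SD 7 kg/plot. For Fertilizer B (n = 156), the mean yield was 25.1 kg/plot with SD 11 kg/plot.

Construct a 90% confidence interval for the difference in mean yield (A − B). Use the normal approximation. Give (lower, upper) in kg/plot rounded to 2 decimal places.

(4.01, 7.99)

SE₁ = s₁/√n₁ = 7/√71 = 0.8307; SE₂ = 11/√156 = 0.8807.
Independent samples, unequal variances: SE_diff = √(SE₁² + SE₂²) = √(0.69006249 + 0.77563249) = 1.2107.
z* = 1.645, so margin of error = 1.645 × 1.2107 = 1.9916.
Difference in means = 31.1 − 25.1 = 6.0000.
6.0000 ± 1.9916 → (4.01, 7.99).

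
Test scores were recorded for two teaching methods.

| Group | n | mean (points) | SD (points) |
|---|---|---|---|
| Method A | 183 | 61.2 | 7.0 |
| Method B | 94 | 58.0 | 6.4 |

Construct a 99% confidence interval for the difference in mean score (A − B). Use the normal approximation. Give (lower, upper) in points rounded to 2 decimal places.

Standard errors of each mean: 7.0/√183 = 0.5175 and 6.4/√94 = 0.6601.
SE(x̄₁ − x̄₂) = √(0.5175² + 0.6601²) = 0.8388 for independent samples with unequal variances.
With z* = 2.576, the margin is 2.576 × 0.8388 = 2.1607.
x̄₁ − x̄₂ = 61.2 − 58.0 = 3.2000; the interval is 3.2000 ± 2.1607 = (1.04, 5.36).

(1.04, 5.36)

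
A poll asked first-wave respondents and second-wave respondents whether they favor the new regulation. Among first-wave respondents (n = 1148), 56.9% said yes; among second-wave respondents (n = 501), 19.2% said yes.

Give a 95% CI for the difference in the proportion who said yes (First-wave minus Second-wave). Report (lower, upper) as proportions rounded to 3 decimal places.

The two standard errors are √(0.5690×0.4310/1148) = 0.01462 and √(0.1920×0.8080/501) = 0.01760.
Because the samples are independent, SE_diff = √(0.01462² + 0.01760²) = 0.02288.
Using z* = 1.960 for 95%, ME = 1.960 × 0.02288 = 0.04484.
p̂₁ − p̂₂ = 0.3770; interval 0.3770 ± 0.04484 gives (0.332, 0.422).

(0.332, 0.422)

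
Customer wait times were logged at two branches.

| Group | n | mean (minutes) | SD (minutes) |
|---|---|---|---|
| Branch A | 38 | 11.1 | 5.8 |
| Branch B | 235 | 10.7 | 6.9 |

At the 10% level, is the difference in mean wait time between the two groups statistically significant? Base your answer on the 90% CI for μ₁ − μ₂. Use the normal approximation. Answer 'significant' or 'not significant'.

Standard errors of each mean: 5.8/√38 = 0.9409 and 6.9/√235 = 0.4501.
SE(x̄₁ − x̄₂) = √(0.9409² + 0.4501²) = 1.0430 for independent samples with unequal variances.
With z* = 1.645, the margin is 1.645 × 1.0430 = 1.7157.
x̄₁ − x̄₂ = 11.1 − 10.7 = 0.4000; the interval is 0.4000 ± 1.7157 = (-1.3157, 2.1157).
The interval (-1.3157, 2.1157) contains 0, so the difference is not significant.

not significant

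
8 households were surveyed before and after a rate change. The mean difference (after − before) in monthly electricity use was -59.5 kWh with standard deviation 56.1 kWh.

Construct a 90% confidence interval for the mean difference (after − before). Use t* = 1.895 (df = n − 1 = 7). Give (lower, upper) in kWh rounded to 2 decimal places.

(-97.09, -21.91)

Paired design: SE = s_d/√n = 56.1/√8 = 19.8343.
t* = 1.895; margin of error = 1.895 × 19.8343 = 37.5860.
-59.5 ± 37.5860 → (-97.09, -21.91).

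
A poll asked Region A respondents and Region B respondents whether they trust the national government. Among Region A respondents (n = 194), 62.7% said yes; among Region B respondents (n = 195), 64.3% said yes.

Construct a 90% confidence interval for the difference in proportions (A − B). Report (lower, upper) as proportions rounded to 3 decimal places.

Each SE is √(p̂(1−p̂)/n): √(0.6270·0.3730/194) = 0.03472 and √(0.6430·0.3570/195) = 0.03431.
SE(p̂₁ − p̂₂) = √(SE₁² + SE₂²) = √(0.0012054784 + 0.0011771761) = 0.04881, since the two samples are independent.
At 90% confidence z* = 1.645; margin = 1.645 × 0.04881 = 0.08029.
The difference is 0.6270 − 0.6430 = -0.0160, so the interval is -0.0160 ± 0.08029 = (-0.096, 0.064).

(-0.096, 0.064)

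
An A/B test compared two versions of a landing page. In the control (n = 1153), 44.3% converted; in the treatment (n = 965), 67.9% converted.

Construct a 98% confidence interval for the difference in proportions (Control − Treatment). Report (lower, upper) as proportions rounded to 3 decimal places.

The two standard errors are √(0.4430×0.5570/1153) = 0.01463 and √(0.6790×0.3210/965) = 0.01503.
Because the samples are independent, SE_diff = √(0.01463² + 0.01503²) = 0.02097.
Using z* = 2.326 for 98%, ME = 2.326 × 0.02097 = 0.04878.
p̂₁ − p̂₂ = -0.2360; interval -0.2360 ± 0.04878 gives (-0.285, -0.187).

(-0.285, -0.187)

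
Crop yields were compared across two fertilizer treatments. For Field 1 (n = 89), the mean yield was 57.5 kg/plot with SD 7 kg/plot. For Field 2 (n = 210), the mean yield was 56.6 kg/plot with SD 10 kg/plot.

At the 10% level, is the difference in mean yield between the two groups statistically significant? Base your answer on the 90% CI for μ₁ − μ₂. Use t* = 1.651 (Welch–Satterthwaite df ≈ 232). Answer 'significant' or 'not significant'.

Standard errors of each mean: 7/√89 = 0.7420 and 10/√210 = 0.6901.
SE(x̄₁ − x̄₂) = √(0.7420² + 0.6901²) = 1.0133 for independent samples with unequal variances.
With t* = 1.651, the margin is 1.651 × 1.0133 = 1.6730.
x̄₁ − x̄₂ = 57.5 − 56.6 = 0.9000; the interval is 0.9000 ± 1.6730 = (-0.7730, 2.5730).
The interval (-0.7730, 2.5730) contains 0, so the difference is not significant.

not significant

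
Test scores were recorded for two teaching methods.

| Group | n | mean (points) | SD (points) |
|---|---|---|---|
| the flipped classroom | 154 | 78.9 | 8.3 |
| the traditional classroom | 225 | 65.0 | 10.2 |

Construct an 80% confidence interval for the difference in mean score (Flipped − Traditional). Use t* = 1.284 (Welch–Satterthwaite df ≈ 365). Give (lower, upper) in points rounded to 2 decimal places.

SE₁ = s₁/√n₁ = 8.3/√154 = 0.6688; SE₂ = 10.2/√225 = 0.6800.
Independent samples, unequal variances: SE_diff = √(SE₁² + SE₂²) = √(0.44729344 + 0.4624) = 0.9538.
t* = 1.284, so margin of error = 1.284 × 0.9538 = 1.2247.
Difference in means = 78.9 − 65.0 = 13.9000.
13.9000 ± 1.2247 → (12.68, 15.12).

(12.68, 15.12)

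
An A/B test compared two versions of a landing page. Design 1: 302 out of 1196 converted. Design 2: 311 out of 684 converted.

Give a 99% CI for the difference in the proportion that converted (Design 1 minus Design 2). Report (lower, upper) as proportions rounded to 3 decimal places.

Sample proportions: 302/1196 = 0.2525, 311/684 = 0.4547.
Each SE is √(p̂(1−p̂)/n): √(0.2525·0.7475/1196) = 0.01256 and √(0.4547·0.5453/684) = 0.01904.
SE(p̂₁ − p̂₂) = √(SE₁² + SE₂²) = √(0.0001577536 + 0.0003625216) = 0.02281, since the two samples are independent.
At 99% confidence z* = 2.576; margin = 2.576 × 0.02281 = 0.05876.
The difference is 0.2525 − 0.4547 = -0.2022, so the interval is -0.2022 ± 0.05876 = (-0.261, -0.143).

(-0.261, -0.143)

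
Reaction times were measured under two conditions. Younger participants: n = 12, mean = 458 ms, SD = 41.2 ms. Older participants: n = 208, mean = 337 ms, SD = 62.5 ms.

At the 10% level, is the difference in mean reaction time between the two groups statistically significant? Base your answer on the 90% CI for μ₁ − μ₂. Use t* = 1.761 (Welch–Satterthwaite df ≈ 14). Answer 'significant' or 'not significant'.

Per-group SEs: s₁/√n₁ = 41.2/√12 = 11.8934, s₂/√n₂ = 62.5/√208 = 4.3336.
Unpooled SE of the difference: √(141.45296356 + 18.78008896) = 12.6583.
Margin of error = t* · SE = 1.761 × 12.6583 = 22.2913.
x̄₁ − x̄₂ = 458 − 337 = 121.0000.
CI: 121.0000 ± 22.2913 = (98.7087, 143.2913).
The interval (98.7087, 143.2913) does not contain 0, so the difference is significant.

significant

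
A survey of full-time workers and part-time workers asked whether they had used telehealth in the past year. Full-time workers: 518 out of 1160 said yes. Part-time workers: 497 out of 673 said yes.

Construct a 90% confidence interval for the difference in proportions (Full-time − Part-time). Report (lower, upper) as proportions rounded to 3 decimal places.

(-0.329, -0.255)

First, p̂₁ = 518/1160 = 0.4466; p̂₂ = 497/673 = 0.7385.
The two standard errors are √(0.4466×0.5534/1160) = 0.01460 and √(0.7385×0.2615/673) = 0.01694.
Because the samples are independent, SE_diff = √(0.01460² + 0.01694²) = 0.02236.
Using z* = 1.645 for 90%, ME = 1.645 × 0.02236 = 0.03678.
p̂₁ − p̂₂ = -0.2919; interval -0.2919 ± 0.03678 gives (-0.329, -0.255).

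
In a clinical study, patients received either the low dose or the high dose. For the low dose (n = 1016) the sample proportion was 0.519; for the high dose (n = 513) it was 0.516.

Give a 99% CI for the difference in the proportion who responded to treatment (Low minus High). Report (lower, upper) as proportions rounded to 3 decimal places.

(-0.067, 0.073)

The two standard errors are √(0.5190×0.4810/1016) = 0.01568 and √(0.5160×0.4840/513) = 0.02206.
Because the samples are independent, SE_diff = √(0.01568² + 0.02206²) = 0.02706.
Using z* = 2.576 for 99%, ME = 2.576 × 0.02706 = 0.06971.
p̂₁ − p̂₂ = 0.0030; interval 0.0030 ± 0.06971 gives (-0.067, 0.073).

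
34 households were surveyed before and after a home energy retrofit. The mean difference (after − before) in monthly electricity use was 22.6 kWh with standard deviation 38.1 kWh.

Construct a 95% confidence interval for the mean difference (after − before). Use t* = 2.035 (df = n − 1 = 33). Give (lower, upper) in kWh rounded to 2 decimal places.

Paired design: SE = s_d/√n = 38.1/√34 = 6.5341.
t* = 2.035; margin of error = 2.035 × 6.5341 = 13.2969.
22.6 ± 13.2969 → (9.30, 35.90).

(9.30, 35.90)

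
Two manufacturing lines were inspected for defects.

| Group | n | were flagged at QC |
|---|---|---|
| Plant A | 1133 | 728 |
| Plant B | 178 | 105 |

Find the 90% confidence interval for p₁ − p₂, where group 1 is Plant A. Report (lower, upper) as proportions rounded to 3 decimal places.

First, p̂₁ = 728/1133 = 0.6425; p̂₂ = 105/178 = 0.5899.
The two standard errors are √(0.6425×0.3575/1133) = 0.01424 and √(0.5899×0.4101/178) = 0.03687.
Because the samples are independent, SE_diff = √(0.01424² + 0.03687²) = 0.03952.
Using z* = 1.645 for 90%, ME = 1.645 × 0.03952 = 0.06501.
p̂₁ − p̂₂ = 0.0526; interval 0.0526 ± 0.06501 gives (-0.012, 0.118).

(-0.012, 0.118)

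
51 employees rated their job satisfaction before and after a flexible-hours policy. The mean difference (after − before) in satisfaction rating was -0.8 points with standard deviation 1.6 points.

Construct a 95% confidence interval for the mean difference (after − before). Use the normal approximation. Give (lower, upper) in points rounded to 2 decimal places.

Paired design: SE = s_d/√n = 1.6/√51 = 0.2240.
z* = 1.960; margin of error = 1.960 × 0.2240 = 0.4390.
-0.8 ± 0.4390 → (-1.24, -0.36).

(-1.24, -0.36)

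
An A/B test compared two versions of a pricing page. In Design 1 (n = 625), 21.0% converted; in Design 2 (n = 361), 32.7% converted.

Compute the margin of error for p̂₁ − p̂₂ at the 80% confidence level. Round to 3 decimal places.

SE₁ = √(p̂₁(1−p̂₁)/n₁) = √(0.2100·0.7900/625) = 0.01629; SE₂ = √(0.3270·0.6730/361) = 0.02469.
Independent samples: SE of the difference = √(SE₁² + SE₂²) = √(0.0002653641 + 0.0006095961) = 0.02958.
z* for 80% confidence is 1.282, so the margin of error is 1.282 × 0.02958 = 0.03792.

0.038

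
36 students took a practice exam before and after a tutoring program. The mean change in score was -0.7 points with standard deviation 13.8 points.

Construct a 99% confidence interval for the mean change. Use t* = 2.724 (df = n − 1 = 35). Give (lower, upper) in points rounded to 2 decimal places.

(-6.97, 5.57)

This is a matched-pairs design, so SE = s_d/√n = 13.8/√36 = 2.3000.
Margin = 2.724 × 2.3000 = 6.2652; the interval is -0.7 ± 6.2652 = (-6.97, 5.57).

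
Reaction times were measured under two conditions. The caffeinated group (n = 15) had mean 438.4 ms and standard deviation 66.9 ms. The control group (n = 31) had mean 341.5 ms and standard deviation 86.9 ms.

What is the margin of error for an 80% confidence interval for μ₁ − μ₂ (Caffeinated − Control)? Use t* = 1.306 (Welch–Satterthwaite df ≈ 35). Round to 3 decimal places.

30.404

Per-group SEs: s₁/√n₁ = 66.9/√15 = 17.2735, s₂/√n₂ = 86.9/√31 = 15.6077.
Unpooled SE of the difference: √(298.37380225 + 243.60029929) = 23.2803.
Margin of error = t* · SE = 1.306 × 23.2803 = 30.4041.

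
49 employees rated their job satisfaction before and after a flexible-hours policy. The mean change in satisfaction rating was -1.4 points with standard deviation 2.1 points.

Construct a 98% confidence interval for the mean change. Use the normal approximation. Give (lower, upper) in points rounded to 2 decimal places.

Paired design: SE = s_d/√n = 2.1/√49 = 0.3000.
z* = 2.326; margin of error = 2.326 × 0.3000 = 0.6978.
-1.4 ± 0.6978 → (-2.10, -0.70).

(-2.10, -0.70)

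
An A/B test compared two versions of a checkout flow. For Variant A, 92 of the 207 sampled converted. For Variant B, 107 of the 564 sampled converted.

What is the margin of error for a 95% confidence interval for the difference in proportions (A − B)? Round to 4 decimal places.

0.0750

First, p̂₁ = 92/207 = 0.4444; p̂₂ = 107/564 = 0.1897.
The two standard errors are √(0.4444×0.5556/207) = 0.03454 and √(0.1897×0.8103/564) = 0.01651.
Because the samples are independent, SE_diff = √(0.03454² + 0.01651²) = 0.03828.
Using z* = 1.960 for 95%, ME = 1.960 × 0.03828 = 0.07503.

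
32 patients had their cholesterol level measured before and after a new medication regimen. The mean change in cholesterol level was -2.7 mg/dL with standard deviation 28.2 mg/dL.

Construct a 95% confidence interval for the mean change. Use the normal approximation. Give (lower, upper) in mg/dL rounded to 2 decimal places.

(-12.47, 7.07)

This is a matched-pairs design, so SE = s_d/√n = 28.2/√32 = 4.9851.
Margin = 1.960 × 4.9851 = 9.7708; the interval is -2.7 ± 9.7708 = (-12.47, 7.07).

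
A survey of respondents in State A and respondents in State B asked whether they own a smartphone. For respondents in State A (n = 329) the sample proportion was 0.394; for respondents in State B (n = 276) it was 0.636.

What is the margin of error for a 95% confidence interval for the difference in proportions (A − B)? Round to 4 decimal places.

Each SE is √(p̂(1−p̂)/n): √(0.3940·0.6060/329) = 0.02694 and √(0.6360·0.3640/276) = 0.02896.
SE(p̂₁ − p̂₂) = √(SE₁² + SE₂²) = √(0.0007257636 + 0.0008386816) = 0.03955, since the two samples are independent.
At 95% confidence z* = 1.960; margin = 1.960 × 0.03955 = 0.07752.

0.0775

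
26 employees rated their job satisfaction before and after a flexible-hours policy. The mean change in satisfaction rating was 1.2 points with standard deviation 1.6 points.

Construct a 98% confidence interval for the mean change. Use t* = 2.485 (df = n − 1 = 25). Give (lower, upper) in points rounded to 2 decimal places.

Paired design: SE = s_d/√n = 1.6/√26 = 0.3138.
t* = 2.485; margin of error = 2.485 × 0.3138 = 0.7798.
1.2 ± 0.7798 → (0.42, 1.98).

(0.42, 1.98)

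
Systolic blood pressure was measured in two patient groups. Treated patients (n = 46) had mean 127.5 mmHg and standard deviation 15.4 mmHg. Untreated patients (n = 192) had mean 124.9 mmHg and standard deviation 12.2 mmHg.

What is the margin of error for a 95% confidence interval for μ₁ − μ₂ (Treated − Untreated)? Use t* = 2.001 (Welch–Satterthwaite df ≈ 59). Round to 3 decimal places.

4.873

Standard errors of each mean: 15.4/√46 = 2.2706 and 12.2/√192 = 0.8805.
SE(x̄₁ − x̄₂) = √(2.2706² + 0.8805²) = 2.4353 for independent samples with unequal variances.
With t* = 2.001, the margin is 2.001 × 2.4353 = 4.8730.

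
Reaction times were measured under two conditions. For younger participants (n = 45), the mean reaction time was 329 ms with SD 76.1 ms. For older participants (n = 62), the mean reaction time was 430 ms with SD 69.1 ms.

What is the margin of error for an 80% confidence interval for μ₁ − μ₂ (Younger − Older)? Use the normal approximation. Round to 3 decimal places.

18.387

Per-group SEs: s₁/√n₁ = 76.1/√45 = 11.3443, s₂/√n₂ = 69.1/√62 = 8.7757.
Unpooled SE of the difference: √(128.69314249 + 77.01291049) = 14.3425.
Margin of error = z* · SE = 1.282 × 14.3425 = 18.3871.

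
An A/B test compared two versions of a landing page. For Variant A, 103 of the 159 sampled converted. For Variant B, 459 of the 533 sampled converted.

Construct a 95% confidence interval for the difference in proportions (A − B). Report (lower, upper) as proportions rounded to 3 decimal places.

p̂₁ = 103/159 = 0.6478 and p̂₂ = 459/533 = 0.8612.
SE₁ = √(p̂₁(1−p̂₁)/n₁) = √(0.6478·0.3522/159) = 0.03788; SE₂ = √(0.8612·0.1388/533) = 0.01498.
Independent samples: SE of the difference = √(SE₁² + SE₂²) = √(0.0014348944 + 0.0002244004) = 0.04073.
z* for 95% confidence is 1.960, so the margin of error is 1.960 × 0.04073 = 0.07983.
Point estimate p̂₁ − p̂₂ = 0.6478 − 0.8612 = -0.2134.
-0.2134 ± 0.07983 → (-0.293, -0.134).

(-0.293, -0.134)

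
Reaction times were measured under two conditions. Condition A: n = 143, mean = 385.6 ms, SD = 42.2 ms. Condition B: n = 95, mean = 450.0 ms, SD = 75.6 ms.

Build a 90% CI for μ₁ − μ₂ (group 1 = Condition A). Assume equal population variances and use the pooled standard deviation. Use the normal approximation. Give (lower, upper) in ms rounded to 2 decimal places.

(-77.00, -51.80)

Pooled variance s_p² = [142·42.2² + 94·75.6²] / (143+95−2) = 3347.9793, so s_p = 57.8617.
SE_diff = s_p·√(1/n₁ + 1/n₂) = 57.8617·√(1/143 + 1/95) = 7.6586.
z* = 1.645; margin = 1.645 × 7.6586 = 12.5984.
Difference = 385.6 − 450.0 = -64.4000.
-64.4000 ± 12.5984 → (-77.00, -51.80).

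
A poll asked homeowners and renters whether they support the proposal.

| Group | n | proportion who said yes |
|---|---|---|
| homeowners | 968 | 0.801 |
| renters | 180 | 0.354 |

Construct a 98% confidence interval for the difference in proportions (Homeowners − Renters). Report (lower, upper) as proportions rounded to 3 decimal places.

The two standard errors are √(0.8010×0.1990/968) = 0.01283 and √(0.3540×0.6460/180) = 0.03564.
Because the samples are independent, SE_diff = √(0.01283² + 0.03564²) = 0.03788.
Using z* = 2.326 for 98%, ME = 2.326 × 0.03788 = 0.08811.
p̂₁ − p̂₂ = 0.4470; interval 0.4470 ± 0.08811 gives (0.359, 0.535).

(0.359, 0.535)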